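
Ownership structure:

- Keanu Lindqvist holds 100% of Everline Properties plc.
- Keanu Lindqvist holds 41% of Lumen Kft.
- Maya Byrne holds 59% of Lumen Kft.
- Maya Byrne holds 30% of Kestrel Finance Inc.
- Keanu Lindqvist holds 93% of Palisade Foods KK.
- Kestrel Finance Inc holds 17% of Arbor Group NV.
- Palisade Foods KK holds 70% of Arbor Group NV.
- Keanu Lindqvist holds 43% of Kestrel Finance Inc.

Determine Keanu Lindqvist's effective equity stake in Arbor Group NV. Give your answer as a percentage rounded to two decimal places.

Keanu reaches Arbor along 2 paths.
Via Palisade: 93% × 70% = 65.1%.
Via Kestrel: 43% × 17% = 7.31%.
Total: 65.1% + 7.31% = 72.41%.

72.41%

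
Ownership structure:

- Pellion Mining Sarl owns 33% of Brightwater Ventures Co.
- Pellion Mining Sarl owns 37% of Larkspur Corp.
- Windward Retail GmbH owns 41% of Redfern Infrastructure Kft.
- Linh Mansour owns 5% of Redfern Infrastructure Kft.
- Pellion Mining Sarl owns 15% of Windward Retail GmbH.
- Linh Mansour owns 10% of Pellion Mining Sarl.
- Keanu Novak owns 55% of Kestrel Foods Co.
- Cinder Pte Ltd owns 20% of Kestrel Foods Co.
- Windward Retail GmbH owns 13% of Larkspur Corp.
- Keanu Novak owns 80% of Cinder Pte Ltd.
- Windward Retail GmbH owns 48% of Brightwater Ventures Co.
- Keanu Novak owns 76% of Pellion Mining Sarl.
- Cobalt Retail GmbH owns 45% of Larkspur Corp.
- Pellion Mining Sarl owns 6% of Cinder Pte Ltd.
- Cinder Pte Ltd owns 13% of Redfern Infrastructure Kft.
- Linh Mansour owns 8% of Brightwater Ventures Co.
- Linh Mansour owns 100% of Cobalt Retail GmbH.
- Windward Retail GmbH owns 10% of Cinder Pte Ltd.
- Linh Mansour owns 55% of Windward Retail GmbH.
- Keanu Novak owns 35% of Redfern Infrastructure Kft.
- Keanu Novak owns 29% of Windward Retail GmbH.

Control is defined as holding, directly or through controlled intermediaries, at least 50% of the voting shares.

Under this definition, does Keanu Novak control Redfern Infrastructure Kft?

Keanu holds 76% of Pellion, so Keanu controls Pellion.
Pellion and Keanu together hold 6% + 80% = 86% of Cinder, so Keanu controls Cinder.
Cinder and Keanu together hold 20% + 55% = 75% of Kestrel, so Keanu controls Kestrel.
In Redfern, Keanu's side holds only 35% + 13% = 48%, not ≥ 50%.
So Keanu does not control Redfern.

No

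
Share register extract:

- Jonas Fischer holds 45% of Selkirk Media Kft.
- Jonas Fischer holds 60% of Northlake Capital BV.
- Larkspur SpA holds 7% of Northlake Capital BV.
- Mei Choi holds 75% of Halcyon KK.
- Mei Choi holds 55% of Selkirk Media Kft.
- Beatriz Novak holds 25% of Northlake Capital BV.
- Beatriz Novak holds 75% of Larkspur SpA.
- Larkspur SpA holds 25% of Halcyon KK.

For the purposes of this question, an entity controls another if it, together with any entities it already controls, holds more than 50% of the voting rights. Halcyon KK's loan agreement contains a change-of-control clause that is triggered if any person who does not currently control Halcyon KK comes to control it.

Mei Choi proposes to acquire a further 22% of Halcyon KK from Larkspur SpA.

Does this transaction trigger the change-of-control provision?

The purchase adds only to Mei's holdings (Larkspur's stake shrinks), so Mei is the only person who could newly come to control Halcyon.
Mei holds 75% of Halcyon, so Mei controls Halcyon.
So Mei already controls Halcyon before the transaction.
After the purchase, Mei's direct stake in Halcyon rises to 75% + 22% = 97%, and Larkspur's stake falls to 3%.
Mei controlled Halcyon already, so this is not a new person acquiring control; every other person's position is unchanged or reduced.
No new person acquires control, so the clause is not triggered.

No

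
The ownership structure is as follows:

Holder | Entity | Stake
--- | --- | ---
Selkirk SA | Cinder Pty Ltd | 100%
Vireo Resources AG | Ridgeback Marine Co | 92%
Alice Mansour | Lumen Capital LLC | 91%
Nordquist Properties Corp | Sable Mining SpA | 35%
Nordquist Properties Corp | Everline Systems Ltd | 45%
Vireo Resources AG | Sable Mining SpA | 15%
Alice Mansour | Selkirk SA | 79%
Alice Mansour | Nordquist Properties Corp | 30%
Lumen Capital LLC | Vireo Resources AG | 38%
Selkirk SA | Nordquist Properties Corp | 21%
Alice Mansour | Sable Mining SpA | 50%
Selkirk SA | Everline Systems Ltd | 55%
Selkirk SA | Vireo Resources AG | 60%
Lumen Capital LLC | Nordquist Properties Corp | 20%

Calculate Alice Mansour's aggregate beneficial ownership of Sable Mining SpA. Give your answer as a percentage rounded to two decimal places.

84.97%

Alice reaches Sable along 6 paths.
Via Selkirk → Vireo: 79% × 60% × 15% = 7.11%.
Via Lumen → Vireo: 91% × 38% × 15% = 5.187%.
Direct stake: 50% = 50%.
Via Nordquist: 30% × 35% = 10.5%.
Via Selkirk → Nordquist: 79% × 21% × 35% = 5.8065%.
Via Lumen → Nordquist: 91% × 20% × 35% = 6.37%.
Total: 7.11% + 5.187% + 50% + 10.5% + 5.8065% + 6.37% = 84.9735%.
Rounded: 84.97%.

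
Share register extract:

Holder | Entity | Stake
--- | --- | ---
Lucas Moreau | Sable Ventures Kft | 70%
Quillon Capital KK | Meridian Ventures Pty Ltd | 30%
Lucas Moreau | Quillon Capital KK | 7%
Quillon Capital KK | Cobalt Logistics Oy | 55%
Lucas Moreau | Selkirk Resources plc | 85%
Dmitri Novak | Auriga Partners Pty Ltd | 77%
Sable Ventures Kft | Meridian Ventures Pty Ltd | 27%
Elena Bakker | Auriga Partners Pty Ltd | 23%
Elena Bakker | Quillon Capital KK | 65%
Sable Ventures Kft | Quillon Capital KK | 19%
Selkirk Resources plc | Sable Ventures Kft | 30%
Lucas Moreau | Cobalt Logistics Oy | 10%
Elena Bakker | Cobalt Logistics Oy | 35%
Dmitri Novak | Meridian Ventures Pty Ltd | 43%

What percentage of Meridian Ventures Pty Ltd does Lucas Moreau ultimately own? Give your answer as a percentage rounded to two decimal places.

Lucas reaches Meridian along 5 paths.
Via Quillon: 7% × 30% = 2.1%.
Via Sable → Quillon: 70% × 19% × 30% = 3.99%.
Via Selkirk → Sable → Quillon: 85% × 30% × 19% × 30% = 1.4535%.
Via Sable: 70% × 27% = 18.9%.
Via Selkirk → Sable: 85% × 30% × 27% = 6.885%.
Total: 2.1% + 3.99% + 1.4535% + 18.9% + 6.885% = 33.3285%.
Rounded: 33.33%.

33.33%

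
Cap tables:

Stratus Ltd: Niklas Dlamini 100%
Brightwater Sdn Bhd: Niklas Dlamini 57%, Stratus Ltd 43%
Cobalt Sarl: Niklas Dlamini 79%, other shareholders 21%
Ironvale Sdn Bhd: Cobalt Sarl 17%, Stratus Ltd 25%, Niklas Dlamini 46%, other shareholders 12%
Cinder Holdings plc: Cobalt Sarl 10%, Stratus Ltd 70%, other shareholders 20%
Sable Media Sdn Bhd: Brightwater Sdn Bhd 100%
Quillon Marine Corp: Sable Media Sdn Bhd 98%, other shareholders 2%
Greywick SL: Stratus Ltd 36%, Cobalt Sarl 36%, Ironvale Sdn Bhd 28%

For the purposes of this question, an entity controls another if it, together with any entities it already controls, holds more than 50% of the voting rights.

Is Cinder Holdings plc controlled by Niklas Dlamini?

Yes

Niklas holds 100% of Stratus, so Niklas controls Stratus.
Niklas holds 79% of Cobalt, so Niklas controls Cobalt.
Cobalt and Stratus together hold 10% + 70% = 80% of Cinder, so Niklas controls Cinder.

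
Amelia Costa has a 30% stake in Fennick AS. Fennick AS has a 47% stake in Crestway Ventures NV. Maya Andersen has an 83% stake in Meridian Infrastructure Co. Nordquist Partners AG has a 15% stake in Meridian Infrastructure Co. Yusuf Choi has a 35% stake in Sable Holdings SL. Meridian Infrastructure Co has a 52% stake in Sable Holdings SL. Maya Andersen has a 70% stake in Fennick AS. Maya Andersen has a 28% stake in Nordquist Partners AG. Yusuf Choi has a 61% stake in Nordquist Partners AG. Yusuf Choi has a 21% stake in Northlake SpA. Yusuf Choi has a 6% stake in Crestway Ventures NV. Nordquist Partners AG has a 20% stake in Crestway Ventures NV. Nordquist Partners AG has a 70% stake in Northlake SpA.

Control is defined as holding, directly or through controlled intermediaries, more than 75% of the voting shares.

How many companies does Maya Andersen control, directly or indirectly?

1

Maya holds 83% of Meridian, so Maya controls Meridian.
No other company's threshold is met.
Maya controls 1 company.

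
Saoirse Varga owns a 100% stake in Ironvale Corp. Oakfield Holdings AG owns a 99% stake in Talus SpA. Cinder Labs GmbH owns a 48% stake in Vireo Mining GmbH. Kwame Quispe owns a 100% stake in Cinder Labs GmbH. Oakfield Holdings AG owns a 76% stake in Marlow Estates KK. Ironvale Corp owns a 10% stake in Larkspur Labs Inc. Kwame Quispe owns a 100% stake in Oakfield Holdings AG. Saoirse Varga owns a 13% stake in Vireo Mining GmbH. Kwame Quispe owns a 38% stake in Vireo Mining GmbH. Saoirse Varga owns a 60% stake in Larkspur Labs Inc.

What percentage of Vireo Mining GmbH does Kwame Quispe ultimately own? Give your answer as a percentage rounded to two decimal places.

Kwame reaches Vireo along 2 paths.
Via Cinder: 100% × 48% = 48%.
Direct stake: 38% = 38%.
Total: 48% + 38% = 86%.
Rounded: 86.00%.

86.00%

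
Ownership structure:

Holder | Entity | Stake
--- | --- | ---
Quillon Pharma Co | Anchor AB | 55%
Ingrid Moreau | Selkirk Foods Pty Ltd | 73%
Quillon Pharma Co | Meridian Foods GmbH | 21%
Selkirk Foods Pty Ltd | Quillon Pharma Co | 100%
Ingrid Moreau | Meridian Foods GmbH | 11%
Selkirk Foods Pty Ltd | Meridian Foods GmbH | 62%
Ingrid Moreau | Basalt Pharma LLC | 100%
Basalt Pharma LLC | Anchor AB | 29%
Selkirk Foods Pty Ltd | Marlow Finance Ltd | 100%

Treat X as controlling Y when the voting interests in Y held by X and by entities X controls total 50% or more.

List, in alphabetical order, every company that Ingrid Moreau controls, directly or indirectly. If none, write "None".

Anchor AB, Basalt Pharma LLC, Marlow Finance Ltd, Meridian Foods GmbH, Quillon Pharma Co, Selkirk Foods Pty Ltd

Ingrid holds 73% of Selkirk, so Ingrid controls Selkirk.
Ingrid holds 100% of Basalt, so Ingrid controls Basalt.
Selkirk holds 100% of Quillon, so Ingrid controls Quillon.
Quillon and Selkirk and Ingrid together hold 21% + 62% + 11% = 94% of Meridian, so Ingrid controls Meridian.
Quillon and Basalt together hold 55% + 29% = 84% of Anchor, so Ingrid controls Anchor.
Selkirk holds 100% of Marlow, so Ingrid controls Marlow.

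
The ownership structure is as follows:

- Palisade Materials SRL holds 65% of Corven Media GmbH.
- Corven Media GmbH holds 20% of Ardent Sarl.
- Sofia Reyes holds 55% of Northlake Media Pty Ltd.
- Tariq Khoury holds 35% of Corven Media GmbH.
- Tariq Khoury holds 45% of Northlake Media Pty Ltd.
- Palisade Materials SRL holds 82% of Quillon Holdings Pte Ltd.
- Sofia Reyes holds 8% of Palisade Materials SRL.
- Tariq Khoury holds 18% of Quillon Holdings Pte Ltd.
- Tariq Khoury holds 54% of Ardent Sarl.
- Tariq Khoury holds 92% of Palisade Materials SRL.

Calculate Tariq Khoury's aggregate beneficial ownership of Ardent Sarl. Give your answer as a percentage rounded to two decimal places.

Tariq reaches Ardent along 3 paths.
Direct stake: 54% = 54%.
Via Corven: 35% × 20% = 7%.
Via Palisade → Corven: 92% × 65% × 20% = 11.96%.
Total: 54% + 7% + 11.96% = 72.96%.

72.96%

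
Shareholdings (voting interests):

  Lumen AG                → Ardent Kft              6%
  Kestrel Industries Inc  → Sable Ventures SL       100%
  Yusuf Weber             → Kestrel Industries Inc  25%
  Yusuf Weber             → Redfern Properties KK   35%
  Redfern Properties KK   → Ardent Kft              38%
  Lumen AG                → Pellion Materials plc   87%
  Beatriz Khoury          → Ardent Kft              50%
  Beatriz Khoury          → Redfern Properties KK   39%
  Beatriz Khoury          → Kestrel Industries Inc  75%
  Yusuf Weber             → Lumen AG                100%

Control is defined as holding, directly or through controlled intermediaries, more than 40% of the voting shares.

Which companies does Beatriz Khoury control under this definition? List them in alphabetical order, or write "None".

Ardent Kft, Kestrel Industries Inc, Sable Ventures SL

Beatriz holds 75% of Kestrel, so Beatriz controls Kestrel.
Beatriz holds 50% of Ardent, so Beatriz controls Ardent.
Kestrel holds 100% of Sable, so Beatriz controls Sable.
No other company's threshold is met.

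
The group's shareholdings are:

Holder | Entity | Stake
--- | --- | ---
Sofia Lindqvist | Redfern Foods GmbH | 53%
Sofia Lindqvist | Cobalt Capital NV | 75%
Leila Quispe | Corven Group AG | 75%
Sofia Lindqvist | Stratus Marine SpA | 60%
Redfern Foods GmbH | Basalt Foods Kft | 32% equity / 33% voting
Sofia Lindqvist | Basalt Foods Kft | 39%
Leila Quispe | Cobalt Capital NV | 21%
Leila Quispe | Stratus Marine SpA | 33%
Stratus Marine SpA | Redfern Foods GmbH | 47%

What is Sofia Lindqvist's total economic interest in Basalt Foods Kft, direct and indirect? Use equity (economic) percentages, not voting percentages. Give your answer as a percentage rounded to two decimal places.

64.98%

Sofia reaches Basalt along 3 paths.
Direct stake: 39% = 39%.
Via Redfern: 53% × 32% = 16.96%.
Via Stratus → Redfern: 60% × 47% × 32% = 9.024%.
Total: 39% + 16.96% + 9.024% = 64.984%.
Rounded: 64.98%.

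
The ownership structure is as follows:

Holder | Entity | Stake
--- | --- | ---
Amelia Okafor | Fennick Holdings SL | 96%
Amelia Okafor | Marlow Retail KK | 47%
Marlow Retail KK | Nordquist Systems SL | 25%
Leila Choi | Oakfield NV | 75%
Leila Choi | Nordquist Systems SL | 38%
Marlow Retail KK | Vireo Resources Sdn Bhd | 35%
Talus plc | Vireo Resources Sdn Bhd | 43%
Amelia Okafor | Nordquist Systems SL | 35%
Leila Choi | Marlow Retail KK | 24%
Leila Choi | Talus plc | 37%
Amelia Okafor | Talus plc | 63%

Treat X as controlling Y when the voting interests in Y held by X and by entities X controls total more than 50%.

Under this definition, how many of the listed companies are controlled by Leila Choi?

1

Leila holds 75% of Oakfield, so Leila controls Oakfield.
No other company's threshold is met.
Leila controls 1 company.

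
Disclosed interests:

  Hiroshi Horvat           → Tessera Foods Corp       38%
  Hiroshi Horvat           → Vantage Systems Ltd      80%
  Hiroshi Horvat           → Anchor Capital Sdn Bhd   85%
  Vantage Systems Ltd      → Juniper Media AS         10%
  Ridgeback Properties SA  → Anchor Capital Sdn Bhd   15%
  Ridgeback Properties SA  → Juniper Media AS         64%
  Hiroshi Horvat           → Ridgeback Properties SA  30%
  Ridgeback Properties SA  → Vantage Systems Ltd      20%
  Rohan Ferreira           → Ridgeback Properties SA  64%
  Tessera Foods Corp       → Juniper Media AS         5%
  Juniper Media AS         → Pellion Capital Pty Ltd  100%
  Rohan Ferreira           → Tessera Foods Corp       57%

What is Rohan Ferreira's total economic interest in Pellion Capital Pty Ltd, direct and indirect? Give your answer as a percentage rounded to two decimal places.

45.09%

Rohan reaches Pellion along 3 paths.
Via Ridgeback → Juniper: 64% × 64% × 100% = 40.96%.
Via Ridgeback → Vantage → Juniper: 64% × 20% × 10% × 100% = 1.28%.
Via Tessera → Juniper: 57% × 5% × 100% = 2.85%.
Total: 40.96% + 1.28% + 2.85% = 45.09%.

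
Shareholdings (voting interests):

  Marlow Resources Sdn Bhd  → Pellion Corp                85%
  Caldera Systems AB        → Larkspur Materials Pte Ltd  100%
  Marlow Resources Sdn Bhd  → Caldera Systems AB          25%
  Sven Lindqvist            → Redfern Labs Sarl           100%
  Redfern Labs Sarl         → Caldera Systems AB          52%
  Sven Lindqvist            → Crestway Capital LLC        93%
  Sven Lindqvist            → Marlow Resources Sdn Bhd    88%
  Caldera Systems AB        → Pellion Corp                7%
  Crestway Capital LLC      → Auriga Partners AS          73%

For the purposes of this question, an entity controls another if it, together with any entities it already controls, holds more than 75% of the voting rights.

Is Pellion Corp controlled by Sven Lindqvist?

Sven holds 88% of Marlow, so Sven controls Marlow.
Sven holds 100% of Redfern, so Sven controls Redfern.
Redfern and Marlow together hold 52% + 25% = 77% of Caldera, so Sven controls Caldera.
Marlow and Caldera together hold 85% + 7% = 92% of Pellion, so Sven controls Pellion.

Yes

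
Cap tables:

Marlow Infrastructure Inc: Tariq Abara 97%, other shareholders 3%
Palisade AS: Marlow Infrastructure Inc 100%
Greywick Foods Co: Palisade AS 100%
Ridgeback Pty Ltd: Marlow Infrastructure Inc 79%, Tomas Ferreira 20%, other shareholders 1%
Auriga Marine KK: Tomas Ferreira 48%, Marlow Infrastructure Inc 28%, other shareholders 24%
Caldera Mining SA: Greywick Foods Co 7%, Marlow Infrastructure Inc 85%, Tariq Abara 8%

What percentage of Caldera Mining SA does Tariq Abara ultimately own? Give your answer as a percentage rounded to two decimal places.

97.24%

Tariq reaches Caldera along 3 paths.
Via Marlow → Palisade → Greywick: 97% × 100% × 100% × 7% = 6.79%.
Via Marlow: 97% × 85% = 82.45%.
Direct stake: 8% = 8%.
Total: 6.79% + 82.45% + 8% = 97.24%.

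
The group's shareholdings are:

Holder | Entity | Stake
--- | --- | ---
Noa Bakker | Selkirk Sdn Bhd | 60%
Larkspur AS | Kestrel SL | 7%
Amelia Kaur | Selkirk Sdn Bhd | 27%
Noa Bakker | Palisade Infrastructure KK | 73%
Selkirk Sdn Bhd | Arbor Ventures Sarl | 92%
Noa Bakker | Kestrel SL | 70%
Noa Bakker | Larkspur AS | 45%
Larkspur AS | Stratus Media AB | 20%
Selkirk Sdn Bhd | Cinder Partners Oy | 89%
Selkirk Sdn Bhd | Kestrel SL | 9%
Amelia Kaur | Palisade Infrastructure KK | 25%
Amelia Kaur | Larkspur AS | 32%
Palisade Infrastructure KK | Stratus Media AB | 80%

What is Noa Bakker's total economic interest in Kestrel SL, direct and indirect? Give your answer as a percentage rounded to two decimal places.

78.55%

Noa reaches Kestrel along 3 paths.
Direct stake: 70% = 70%.
Via Selkirk: 60% × 9% = 5.4%.
Via Larkspur: 45% × 7% = 3.15%.
Total: 70% + 5.4% + 3.15% = 78.55%.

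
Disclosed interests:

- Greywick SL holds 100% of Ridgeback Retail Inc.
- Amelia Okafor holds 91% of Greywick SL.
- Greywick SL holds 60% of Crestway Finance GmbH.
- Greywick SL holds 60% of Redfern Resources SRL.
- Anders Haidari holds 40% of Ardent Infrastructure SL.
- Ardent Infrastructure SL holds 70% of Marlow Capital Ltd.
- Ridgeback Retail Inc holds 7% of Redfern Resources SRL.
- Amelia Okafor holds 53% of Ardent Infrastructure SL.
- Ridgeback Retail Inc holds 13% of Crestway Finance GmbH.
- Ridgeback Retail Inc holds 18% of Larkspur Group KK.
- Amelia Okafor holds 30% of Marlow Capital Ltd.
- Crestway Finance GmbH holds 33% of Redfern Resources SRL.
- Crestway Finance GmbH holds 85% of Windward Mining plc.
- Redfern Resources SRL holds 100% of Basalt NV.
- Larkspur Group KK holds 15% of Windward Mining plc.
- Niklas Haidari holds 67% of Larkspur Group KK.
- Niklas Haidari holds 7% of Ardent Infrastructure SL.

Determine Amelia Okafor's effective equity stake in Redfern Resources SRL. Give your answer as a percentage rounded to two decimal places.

Amelia reaches Redfern along 4 paths.
Via Greywick: 91% × 60% = 54.6%.
Via Greywick → Ridgeback: 91% × 100% × 7% = 6.37%.
Via Greywick → Ridgeback → Crestway: 91% × 100% × 13% × 33% = 3.9039%.
Via Greywick → Crestway: 91% × 60% × 33% = 18.018%.
Total: 54.6% + 6.37% + 3.9039% + 18.018% = 82.8919%.
Rounded: 82.89%.

82.89%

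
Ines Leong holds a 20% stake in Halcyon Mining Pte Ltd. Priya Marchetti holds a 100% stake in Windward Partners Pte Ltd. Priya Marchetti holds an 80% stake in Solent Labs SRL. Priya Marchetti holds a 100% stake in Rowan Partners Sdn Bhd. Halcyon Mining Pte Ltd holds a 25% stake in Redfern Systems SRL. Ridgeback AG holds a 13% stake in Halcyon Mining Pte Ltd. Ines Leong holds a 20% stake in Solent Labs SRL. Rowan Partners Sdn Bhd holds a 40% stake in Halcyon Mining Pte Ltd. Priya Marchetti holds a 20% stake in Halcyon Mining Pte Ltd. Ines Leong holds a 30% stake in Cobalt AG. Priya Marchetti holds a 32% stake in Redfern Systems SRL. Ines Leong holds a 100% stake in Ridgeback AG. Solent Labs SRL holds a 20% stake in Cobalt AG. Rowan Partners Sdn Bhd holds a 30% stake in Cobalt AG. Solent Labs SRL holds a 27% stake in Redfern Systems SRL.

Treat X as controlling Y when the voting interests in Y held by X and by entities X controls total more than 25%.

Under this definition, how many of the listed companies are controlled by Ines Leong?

3

Ines holds 100% of Ridgeback, so Ines controls Ridgeback.
Ines and Ridgeback together hold 20% + 13% = 33% of Halcyon, so Ines controls Halcyon.
Ines holds 30% of Cobalt, so Ines controls Cobalt.
No other company's threshold is met.
Ines controls 3 companies.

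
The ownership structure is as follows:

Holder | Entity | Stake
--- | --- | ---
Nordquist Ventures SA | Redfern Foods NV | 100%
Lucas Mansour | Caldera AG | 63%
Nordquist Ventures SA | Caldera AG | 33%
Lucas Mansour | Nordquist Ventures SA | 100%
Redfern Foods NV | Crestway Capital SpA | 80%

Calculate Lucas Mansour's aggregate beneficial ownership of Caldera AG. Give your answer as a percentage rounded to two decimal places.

96.00%

Lucas reaches Caldera along 2 paths.
Direct stake: 63% = 63%.
Via Nordquist: 100% × 33% = 33%.
Total: 63% + 33% = 96%.
Rounded: 96.00%.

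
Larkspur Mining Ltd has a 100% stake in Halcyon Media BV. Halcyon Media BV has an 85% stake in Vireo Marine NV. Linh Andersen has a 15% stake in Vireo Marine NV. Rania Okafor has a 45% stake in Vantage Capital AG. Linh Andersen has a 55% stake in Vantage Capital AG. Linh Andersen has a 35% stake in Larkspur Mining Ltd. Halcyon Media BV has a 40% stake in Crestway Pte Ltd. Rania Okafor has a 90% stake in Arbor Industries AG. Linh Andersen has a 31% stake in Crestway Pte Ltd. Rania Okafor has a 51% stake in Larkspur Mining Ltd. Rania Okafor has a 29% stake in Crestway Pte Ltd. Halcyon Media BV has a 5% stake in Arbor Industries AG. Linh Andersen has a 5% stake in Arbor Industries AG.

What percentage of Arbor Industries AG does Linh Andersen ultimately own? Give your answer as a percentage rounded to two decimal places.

6.75%

Linh reaches Arbor along 2 paths.
Via Larkspur → Halcyon: 35% × 100% × 5% = 1.75%.
Direct stake: 5% = 5%.
Total: 1.75% + 5% = 6.75%.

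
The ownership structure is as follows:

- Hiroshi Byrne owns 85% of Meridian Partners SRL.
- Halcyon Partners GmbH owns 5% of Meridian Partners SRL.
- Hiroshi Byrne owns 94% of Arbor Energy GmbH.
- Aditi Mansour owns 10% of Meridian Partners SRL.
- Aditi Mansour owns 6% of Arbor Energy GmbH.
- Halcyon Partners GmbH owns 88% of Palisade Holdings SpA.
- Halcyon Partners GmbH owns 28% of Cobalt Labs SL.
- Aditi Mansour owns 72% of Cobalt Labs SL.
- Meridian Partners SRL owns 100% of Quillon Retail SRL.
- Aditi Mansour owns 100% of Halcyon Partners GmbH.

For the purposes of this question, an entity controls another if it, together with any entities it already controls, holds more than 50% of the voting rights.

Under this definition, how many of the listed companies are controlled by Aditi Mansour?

Aditi holds 100% of Halcyon, so Aditi controls Halcyon.
Halcyon and Aditi together hold 28% + 72% = 100% of Cobalt, so Aditi controls Cobalt.
Halcyon holds 88% of Palisade, so Aditi controls Palisade.
No other company's threshold is met.
Aditi controls 3 companies.

3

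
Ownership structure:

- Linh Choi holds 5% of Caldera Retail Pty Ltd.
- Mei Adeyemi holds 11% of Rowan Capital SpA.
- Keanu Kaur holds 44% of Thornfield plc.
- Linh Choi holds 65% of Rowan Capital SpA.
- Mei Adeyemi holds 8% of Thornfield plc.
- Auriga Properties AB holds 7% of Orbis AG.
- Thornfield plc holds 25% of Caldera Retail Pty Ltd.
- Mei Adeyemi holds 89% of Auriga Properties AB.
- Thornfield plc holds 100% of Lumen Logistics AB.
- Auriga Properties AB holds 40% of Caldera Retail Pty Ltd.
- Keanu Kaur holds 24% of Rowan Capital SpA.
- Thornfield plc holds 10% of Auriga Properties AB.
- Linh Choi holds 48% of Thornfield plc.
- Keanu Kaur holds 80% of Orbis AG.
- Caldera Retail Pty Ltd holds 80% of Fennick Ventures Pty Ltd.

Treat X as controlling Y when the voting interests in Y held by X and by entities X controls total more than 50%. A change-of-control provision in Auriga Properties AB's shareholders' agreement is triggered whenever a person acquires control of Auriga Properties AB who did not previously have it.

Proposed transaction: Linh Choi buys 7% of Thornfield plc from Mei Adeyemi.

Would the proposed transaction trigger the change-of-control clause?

No

The purchase adds only to Linh's holdings (Mei's stake shrinks), so Linh is the only person who could newly come to control Auriga.
Linh holds 65% of Rowan, so Linh controls Rowan.
Neither Linh nor any entity Linh controls holds any voting interest in Auriga.
So before the transaction, Linh does not control Auriga.
After the purchase, Linh's direct stake in Thornfield rises to 48% + 7% = 55%, and Mei's stake falls to 1%.
Linh holds 55% of Thornfield, so Linh controls Thornfield.
Thornfield holds 100% of Lumen, so Linh controls Lumen.
After the transaction, Linh's side holds 10% of Auriga, not > 50%, so Linh still does not control Auriga.
No new person acquires control, so the clause is not triggered.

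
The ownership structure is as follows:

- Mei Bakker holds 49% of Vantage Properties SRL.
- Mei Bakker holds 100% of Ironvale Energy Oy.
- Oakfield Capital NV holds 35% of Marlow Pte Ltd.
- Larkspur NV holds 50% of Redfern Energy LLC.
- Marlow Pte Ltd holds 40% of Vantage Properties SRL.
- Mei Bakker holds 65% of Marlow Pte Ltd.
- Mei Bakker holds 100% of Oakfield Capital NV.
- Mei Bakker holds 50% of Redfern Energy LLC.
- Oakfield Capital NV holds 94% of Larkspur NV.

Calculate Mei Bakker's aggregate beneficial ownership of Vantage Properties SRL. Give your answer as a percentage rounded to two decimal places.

Mei reaches Vantage along 3 paths.
Direct stake: 49% = 49%.
Via Marlow: 65% × 40% = 26%.
Via Oakfield → Marlow: 100% × 35% × 40% = 14%.
Total: 49% + 26% + 14% = 89%.
Rounded: 89.00%.

89.00%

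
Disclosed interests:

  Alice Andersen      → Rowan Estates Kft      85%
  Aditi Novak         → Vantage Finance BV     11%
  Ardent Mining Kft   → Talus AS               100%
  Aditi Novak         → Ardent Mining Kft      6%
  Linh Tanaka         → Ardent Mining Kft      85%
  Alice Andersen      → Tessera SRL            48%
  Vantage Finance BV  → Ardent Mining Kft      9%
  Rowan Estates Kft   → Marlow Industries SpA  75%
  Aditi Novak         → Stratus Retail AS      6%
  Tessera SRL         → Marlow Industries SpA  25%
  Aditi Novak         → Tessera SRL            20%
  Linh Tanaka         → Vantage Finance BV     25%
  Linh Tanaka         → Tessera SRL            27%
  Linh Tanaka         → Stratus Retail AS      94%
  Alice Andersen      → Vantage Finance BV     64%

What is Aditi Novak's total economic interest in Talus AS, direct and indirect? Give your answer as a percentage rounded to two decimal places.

6.99%

Aditi reaches Talus along 2 paths.
Via Ardent: 6% × 100% = 6%.
Via Vantage → Ardent: 11% × 9% × 100% = 0.99%.
Total: 6% + 0.99% = 6.99%.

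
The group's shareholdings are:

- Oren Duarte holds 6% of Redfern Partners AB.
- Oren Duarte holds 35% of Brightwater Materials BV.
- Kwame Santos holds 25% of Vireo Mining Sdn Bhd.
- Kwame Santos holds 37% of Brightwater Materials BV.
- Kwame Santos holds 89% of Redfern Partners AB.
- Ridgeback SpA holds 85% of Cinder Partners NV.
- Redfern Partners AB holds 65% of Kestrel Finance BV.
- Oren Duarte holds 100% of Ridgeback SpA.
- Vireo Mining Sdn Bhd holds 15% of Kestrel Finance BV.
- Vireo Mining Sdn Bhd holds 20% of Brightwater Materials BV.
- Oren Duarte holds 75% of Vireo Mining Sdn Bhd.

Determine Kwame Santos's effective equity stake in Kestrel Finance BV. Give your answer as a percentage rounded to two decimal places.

61.60%

Kwame reaches Kestrel along 2 paths.
Via Redfern: 89% × 65% = 57.85%.
Via Vireo: 25% × 15% = 3.75%.
Total: 57.85% + 3.75% = 61.6%.
Rounded: 61.60%.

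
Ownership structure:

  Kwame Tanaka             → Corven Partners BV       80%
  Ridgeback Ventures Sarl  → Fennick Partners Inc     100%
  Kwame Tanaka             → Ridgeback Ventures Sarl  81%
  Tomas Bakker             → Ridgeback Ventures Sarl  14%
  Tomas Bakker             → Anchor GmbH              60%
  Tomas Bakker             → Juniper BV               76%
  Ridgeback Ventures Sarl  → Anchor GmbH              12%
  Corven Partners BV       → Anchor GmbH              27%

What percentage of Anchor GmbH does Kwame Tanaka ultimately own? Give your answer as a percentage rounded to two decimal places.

Kwame reaches Anchor along 2 paths.
Via Corven: 80% × 27% = 21.6%.
Via Ridgeback: 81% × 12% = 9.72%.
Total: 21.6% + 9.72% = 31.32%.

31.32%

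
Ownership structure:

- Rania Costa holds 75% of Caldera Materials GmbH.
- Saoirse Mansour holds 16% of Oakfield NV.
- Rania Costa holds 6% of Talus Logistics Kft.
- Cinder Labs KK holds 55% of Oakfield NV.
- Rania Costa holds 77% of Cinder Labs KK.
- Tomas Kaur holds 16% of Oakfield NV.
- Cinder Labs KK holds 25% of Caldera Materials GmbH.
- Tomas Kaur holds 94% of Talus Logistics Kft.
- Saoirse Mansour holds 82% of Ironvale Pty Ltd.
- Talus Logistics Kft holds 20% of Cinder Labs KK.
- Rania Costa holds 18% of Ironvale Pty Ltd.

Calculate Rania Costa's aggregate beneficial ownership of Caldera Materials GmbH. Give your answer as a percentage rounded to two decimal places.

Rania reaches Caldera along 3 paths.
Direct stake: 75% = 75%.
Via Talus → Cinder: 6% × 20% × 25% = 0.3%.
Via Cinder: 77% × 25% = 19.25%.
Total: 75% + 0.3% + 19.25% = 94.55%.

94.55%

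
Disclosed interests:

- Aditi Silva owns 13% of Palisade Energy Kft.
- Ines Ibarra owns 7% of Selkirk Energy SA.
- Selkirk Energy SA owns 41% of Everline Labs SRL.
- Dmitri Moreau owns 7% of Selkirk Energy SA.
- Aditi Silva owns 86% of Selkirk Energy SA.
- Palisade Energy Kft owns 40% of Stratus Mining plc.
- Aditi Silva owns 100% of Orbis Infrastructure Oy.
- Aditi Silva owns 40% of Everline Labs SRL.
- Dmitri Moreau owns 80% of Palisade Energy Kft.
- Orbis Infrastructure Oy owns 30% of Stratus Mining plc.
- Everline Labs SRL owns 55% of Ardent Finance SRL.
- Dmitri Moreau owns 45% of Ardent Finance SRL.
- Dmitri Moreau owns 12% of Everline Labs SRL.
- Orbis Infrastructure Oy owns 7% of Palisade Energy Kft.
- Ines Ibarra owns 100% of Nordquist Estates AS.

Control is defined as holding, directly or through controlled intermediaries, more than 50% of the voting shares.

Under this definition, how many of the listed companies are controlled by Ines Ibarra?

1

Ines holds 100% of Nordquist, so Ines controls Nordquist.
No other company's threshold is met.
Ines controls 1 company.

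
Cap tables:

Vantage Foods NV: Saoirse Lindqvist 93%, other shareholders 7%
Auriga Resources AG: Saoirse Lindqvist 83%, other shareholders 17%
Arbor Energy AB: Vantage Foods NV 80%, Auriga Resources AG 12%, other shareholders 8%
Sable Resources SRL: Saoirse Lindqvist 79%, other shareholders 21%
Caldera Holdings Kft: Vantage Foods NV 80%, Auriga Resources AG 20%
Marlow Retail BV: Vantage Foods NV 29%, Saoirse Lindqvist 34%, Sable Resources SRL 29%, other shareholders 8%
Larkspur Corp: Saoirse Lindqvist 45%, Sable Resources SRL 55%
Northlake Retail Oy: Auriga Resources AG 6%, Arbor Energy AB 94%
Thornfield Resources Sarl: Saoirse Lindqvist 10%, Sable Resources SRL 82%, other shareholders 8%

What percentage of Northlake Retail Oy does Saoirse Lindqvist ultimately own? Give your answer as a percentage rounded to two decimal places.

84.28%

Saoirse reaches Northlake along 3 paths.
Via Auriga: 83% × 6% = 4.98%.
Via Vantage → Arbor: 93% × 80% × 94% = 69.936%.
Via Auriga → Arbor: 83% × 12% × 94% = 9.3624%.
Total: 4.98% + 69.936% + 9.3624% = 84.2784%.
Rounded: 84.28%.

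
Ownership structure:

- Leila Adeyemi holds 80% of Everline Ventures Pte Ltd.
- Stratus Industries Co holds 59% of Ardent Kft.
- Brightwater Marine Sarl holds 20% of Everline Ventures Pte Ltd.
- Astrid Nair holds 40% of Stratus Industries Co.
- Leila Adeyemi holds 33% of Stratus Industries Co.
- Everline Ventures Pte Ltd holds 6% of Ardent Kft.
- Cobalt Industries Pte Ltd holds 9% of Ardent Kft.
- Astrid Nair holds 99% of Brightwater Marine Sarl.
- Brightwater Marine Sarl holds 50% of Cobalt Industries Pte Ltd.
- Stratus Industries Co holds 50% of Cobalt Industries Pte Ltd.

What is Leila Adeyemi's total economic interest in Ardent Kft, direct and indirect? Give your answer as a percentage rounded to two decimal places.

Leila reaches Ardent along 3 paths.
Via Stratus: 33% × 59% = 19.47%.
Via Stratus → Cobalt: 33% × 50% × 9% = 1.485%.
Via Everline: 80% × 6% = 4.8%.
Total: 19.47% + 1.485% + 4.8% = 25.755%.
Rounded: 25.76%.

25.76%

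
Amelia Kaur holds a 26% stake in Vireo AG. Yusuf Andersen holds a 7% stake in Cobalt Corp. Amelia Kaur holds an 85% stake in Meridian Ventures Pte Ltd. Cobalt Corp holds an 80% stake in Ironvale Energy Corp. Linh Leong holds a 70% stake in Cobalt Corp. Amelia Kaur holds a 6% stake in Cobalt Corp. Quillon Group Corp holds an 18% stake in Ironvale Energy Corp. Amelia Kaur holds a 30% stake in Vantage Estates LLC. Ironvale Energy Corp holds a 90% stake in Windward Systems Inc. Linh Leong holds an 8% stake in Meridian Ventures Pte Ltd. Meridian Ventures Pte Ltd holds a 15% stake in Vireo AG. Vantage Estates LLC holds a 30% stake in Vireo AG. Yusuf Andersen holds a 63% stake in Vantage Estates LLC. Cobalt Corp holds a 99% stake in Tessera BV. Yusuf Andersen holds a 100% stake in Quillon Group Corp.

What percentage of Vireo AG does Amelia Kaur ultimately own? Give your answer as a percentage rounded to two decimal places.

47.75%

Amelia reaches Vireo along 3 paths.
Via Vantage: 30% × 30% = 9%.
Via Meridian: 85% × 15% = 12.75%.
Direct stake: 26% = 26%.
Total: 9% + 12.75% + 26% = 47.75%.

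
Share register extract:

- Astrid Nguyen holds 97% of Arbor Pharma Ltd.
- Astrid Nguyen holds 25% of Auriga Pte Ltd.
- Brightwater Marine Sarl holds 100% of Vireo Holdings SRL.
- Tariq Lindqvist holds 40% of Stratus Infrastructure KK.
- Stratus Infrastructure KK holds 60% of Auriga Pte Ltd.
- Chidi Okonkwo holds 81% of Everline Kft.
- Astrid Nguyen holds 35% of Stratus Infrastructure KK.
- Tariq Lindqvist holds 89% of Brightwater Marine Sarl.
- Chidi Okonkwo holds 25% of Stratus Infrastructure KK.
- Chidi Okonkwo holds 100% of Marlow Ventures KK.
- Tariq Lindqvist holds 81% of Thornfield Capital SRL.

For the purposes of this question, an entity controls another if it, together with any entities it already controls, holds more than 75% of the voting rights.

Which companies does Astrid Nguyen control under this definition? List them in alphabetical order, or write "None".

Arbor Pharma Ltd

Astrid holds 97% of Arbor, so Astrid controls Arbor.
No other company's threshold is met.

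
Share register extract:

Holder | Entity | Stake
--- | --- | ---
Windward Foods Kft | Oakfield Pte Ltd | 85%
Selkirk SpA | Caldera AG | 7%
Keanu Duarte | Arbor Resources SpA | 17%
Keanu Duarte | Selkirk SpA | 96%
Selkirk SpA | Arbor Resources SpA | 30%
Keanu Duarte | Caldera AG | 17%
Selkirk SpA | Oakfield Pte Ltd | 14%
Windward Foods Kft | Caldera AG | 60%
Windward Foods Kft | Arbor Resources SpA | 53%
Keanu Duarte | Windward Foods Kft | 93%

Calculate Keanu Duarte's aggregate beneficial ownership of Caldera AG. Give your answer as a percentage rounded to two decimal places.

Keanu reaches Caldera along 3 paths.
Direct stake: 17% = 17%.
Via Windward: 93% × 60% = 55.8%.
Via Selkirk: 96% × 7% = 6.72%.
Total: 17% + 55.8% + 6.72% = 79.52%.

79.52%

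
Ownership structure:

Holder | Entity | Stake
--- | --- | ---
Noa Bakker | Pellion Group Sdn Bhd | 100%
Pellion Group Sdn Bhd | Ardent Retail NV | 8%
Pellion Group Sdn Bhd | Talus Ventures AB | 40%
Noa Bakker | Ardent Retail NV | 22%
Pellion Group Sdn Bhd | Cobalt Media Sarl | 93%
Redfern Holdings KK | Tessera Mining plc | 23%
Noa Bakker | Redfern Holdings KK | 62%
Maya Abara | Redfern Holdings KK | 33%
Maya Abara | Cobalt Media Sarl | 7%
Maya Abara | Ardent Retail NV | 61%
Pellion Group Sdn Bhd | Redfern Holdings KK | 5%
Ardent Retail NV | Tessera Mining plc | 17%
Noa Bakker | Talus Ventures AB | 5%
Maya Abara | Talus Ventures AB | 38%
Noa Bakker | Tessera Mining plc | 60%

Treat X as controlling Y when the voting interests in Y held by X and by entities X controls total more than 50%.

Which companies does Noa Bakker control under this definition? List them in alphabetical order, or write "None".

Noa holds 100% of Pellion, so Noa controls Pellion.
Pellion and Noa together hold 5% + 62% = 67% of Redfern, so Noa controls Redfern.
Pellion holds 93% of Cobalt, so Noa controls Cobalt.
Redfern and Noa together hold 23% + 60% = 83% of Tessera, so Noa controls Tessera.
No other company's threshold is met.

Cobalt Media Sarl, Pellion Group Sdn Bhd, Redfern Holdings KK, Tessera Mining plc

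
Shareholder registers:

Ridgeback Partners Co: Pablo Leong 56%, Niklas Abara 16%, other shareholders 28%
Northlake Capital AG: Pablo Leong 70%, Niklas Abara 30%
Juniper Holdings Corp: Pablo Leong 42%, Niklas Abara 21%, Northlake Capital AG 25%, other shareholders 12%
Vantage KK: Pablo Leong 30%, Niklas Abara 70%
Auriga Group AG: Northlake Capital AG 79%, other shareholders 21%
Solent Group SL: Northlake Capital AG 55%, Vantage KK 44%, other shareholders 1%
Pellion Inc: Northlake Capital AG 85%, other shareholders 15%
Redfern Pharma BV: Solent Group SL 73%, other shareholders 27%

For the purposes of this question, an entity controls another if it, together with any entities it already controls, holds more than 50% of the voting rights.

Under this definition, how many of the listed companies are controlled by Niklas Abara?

Niklas holds 70% of Vantage, so Niklas controls Vantage.
No other company's threshold is met.
Niklas controls 1 company.

1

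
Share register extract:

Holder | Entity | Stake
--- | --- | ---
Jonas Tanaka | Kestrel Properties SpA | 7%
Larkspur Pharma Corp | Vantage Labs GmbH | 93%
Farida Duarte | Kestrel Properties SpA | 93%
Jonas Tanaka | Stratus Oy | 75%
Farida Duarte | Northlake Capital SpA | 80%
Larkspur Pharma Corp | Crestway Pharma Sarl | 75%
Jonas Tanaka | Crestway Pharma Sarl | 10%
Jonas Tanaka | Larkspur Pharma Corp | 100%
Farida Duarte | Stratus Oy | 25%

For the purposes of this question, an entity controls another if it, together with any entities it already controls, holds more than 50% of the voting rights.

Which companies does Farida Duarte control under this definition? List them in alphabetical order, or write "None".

Kestrel Properties SpA, Northlake Capital SpA

Farida holds 93% of Kestrel, so Farida controls Kestrel.
Farida holds 80% of Northlake, so Farida controls Northlake.
No other company's threshold is met.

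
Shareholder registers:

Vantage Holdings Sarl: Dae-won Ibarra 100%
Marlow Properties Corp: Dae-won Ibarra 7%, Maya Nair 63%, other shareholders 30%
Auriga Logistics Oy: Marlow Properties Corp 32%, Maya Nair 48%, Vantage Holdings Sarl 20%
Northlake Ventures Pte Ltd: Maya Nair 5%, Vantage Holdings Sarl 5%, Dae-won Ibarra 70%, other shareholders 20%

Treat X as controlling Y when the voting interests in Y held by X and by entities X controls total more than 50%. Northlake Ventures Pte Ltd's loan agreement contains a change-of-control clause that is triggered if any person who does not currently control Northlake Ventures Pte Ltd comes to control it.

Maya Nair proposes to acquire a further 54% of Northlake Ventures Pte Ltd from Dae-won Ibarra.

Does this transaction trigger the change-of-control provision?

The purchase adds only to Maya's holdings (Dae-won's stake shrinks), so Maya is the only person who could newly come to control Northlake.
Maya holds 63% of Marlow, so Maya controls Marlow.
Marlow and Maya together hold 32% + 48% = 80% of Auriga, so Maya controls Auriga.
In Northlake, Maya's side holds only 5%, not > 50%.
So before the transaction, Maya does not control Northlake.
After the purchase, Maya's direct stake in Northlake rises to 5% + 54% = 59%, and Dae-won's stake falls to 16%.
Maya holds 59% of Northlake, so Maya controls Northlake.
Maya did not control Northlake before and does after, so the clause is triggered.

Yes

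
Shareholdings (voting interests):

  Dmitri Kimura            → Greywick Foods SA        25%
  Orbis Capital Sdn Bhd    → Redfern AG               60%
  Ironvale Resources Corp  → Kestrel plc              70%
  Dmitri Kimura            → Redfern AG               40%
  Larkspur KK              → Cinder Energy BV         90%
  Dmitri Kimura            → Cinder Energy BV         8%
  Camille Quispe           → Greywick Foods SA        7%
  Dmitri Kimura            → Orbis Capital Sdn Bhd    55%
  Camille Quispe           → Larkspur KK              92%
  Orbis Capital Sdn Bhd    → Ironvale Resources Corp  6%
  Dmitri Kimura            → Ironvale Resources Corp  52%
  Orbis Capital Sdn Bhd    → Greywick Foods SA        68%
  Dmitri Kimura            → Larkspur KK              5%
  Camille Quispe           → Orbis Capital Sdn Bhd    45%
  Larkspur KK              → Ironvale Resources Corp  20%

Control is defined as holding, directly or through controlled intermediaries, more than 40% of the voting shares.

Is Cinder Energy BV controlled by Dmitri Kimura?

Dmitri holds 55% of Orbis, so Dmitri controls Orbis.
Orbis and Dmitri together hold 6% + 52% = 58% of Ironvale, so Dmitri controls Ironvale.
Orbis and Dmitri together hold 68% + 25% = 93% of Greywick, so Dmitri controls Greywick.
Ironvale holds 70% of Kestrel, so Dmitri controls Kestrel.
Dmitri and Orbis together hold 40% + 60% = 100% of Redfern, so Dmitri controls Redfern.
In Cinder, Dmitri's side holds only 8%, not > 40%.
So Dmitri does not control Cinder.

No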